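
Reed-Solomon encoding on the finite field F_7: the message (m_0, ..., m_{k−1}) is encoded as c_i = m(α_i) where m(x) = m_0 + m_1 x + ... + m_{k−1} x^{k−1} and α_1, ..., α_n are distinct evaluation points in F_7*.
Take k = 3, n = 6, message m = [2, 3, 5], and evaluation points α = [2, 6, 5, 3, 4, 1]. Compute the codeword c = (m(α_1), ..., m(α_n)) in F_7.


c = [0, 4, 2, 0, 3, 3]

Message polynomial: m(x) = 2 + 3·x + 5·x^2 (mod 7).
For each evaluation point α_i, compute m(α_i) mod 7:
  α_1 = 2: Horner steps 5 → 6 → 0, so m(2) = 0.
  α_2 = 6: Horner steps 5 → 5 → 4, so m(6) = 4.
  α_3 = 5: Horner steps 5 → 0 → 2, so m(5) = 2.
  α_4 = 3: Horner steps 5 → 4 → 0, so m(3) = 0.
  α_5 = 4: Horner steps 5 → 2 → 3, so m(4) = 3.
  α_6 = 1: Horner steps 5 → 1 → 3, so m(1) = 3.
Codeword c = [0, 4, 2, 0, 3, 3] ∈ F_7^6.


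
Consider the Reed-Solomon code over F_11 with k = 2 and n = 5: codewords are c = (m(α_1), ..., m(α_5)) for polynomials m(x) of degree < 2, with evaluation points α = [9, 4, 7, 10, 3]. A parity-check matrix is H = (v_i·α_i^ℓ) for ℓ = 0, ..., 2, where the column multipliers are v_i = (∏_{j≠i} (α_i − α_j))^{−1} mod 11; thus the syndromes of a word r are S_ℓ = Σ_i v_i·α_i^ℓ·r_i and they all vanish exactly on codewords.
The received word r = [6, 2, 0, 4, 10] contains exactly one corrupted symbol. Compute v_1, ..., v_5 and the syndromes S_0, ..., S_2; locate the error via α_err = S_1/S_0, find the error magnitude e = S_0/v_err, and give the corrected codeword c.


S = (10, 1, 10), error at position 4, error magnitude e = 6, c = [6, 2, 0, 9, 10].

Step 1: column multipliers v_i = (∏_{j≠i}(α_i − α_j))^{−1} mod 11.
  i = 1 (α = 9): (9−4)(9−7)(9−10)(9−3) = 5·2·(−1)·6 = −60 ≡ 6, so v_1 = 6^{−1} = 2 (mod 11).
  i = 2 (α = 4): (4−9)(4−7)(4−10)(4−3) = (−5)·(−3)·(−6)·1 = −90 ≡ 9, so v_2 = 9^{−1} = 5 (mod 11).
  i = 3 (α = 7): (7−9)(7−4)(7−10)(7−3) = (−2)·3·(−3)·4 = 72 ≡ 6, so v_3 = 6^{−1} = 2 (mod 11).
  i = 4 (α = 10): (10−9)(10−4)(10−7)(10−3) = 1·6·3·7 = 126 ≡ 5, so v_4 = 5^{−1} = 9 (mod 11).
  i = 5 (α = 3): (3−9)(3−4)(3−7)(3−10) = (−6)·(−1)·(−4)·(−7) = 168 ≡ 3, so v_5 = 3^{−1} = 4 (mod 11).
  v = [2, 5, 2, 9, 4].
Step 2: syndromes of r = [6, 2, 0, 4, 10] (all sums mod 11).
  S_0 = Σ v_i r_i = 2·6 + 5·2 + 2·0 + 9·4 + 4·10 = 98 ≡ 10.
  S_1 = Σ v_i α_i r_i = 2·9·6 + 5·4·2 + 2·7·0 + 9·10·4 + 4·3·10 = 628 ≡ 1.
  α_i^2 mod 11 = [4, 5, 5, 1, 9].
  S_2 = Σ v_i α_i^2 r_i = 2·4·6 + 5·5·2 + 2·5·0 + 9·1·4 + 4·9·10 = 494 ≡ 10.
  S = (10, 1, 10) ≠ 0, so r is not a codeword (an error is present).
Step 3: locate the error. For a single error e at position i, S_ℓ = v_i·e·α_i^ℓ, so α_err = S_1/S_0.
  S_0^{−1} = 10^{−1} = 10 (mod 11), so α_err = 1·10 = 10 ≡ 10 = α_4. Error position i = 4.
  Consistency check: S_2/S_1 = 10·1 = 10 ≡ 10 = α_err ✓ (single-error assumption holds).
Step 4: error magnitude e = S_0/v_4 = S_0·∏_{j≠4}(α_4 − α_j) = 10·5 = 50 ≡ 6 (mod 11).
Step 5: correct position 4: c_4 = r_4 − e = 4 − 6 ≡ 9 (mod 11). Hence c = [6, 2, 0, 9, 10].
  Check: interpolating c through the α_i gives m(x) = 1 + 3·x (degree < 2) with m(α_i) = c_i for every i, so c is indeed a codeword.


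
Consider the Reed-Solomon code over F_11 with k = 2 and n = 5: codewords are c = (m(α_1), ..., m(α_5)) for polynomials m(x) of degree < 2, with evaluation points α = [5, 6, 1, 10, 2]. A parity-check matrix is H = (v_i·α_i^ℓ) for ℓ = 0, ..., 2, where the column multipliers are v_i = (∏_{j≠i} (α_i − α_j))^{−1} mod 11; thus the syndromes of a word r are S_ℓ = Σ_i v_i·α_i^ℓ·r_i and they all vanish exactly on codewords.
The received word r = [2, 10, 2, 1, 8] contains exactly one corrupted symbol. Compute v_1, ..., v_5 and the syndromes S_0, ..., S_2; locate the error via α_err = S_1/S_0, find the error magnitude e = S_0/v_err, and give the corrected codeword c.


S = (4, 9, 1), error at position 1, error magnitude e = 9, c = [4, 10, 2, 1, 8].

Step 1: column multipliers v_i = (∏_{j≠i}(α_i − α_j))^{−1} mod 11.
  i = 1 (α = 5): (5−6)(5−1)(5−10)(5−2) = (−1)·4·(−5)·3 = 60 ≡ 5, so v_1 = 5^{−1} = 9 (mod 11).
  i = 2 (α = 6): (6−5)(6−1)(6−10)(6−2) = 1·5·(−4)·4 = −80 ≡ 8, so v_2 = 8^{−1} = 7 (mod 11).
  i = 3 (α = 1): (1−5)(1−6)(1−10)(1−2) = (−4)·(−5)·(−9)·(−1) = 180 ≡ 4, so v_3 = 4^{−1} = 3 (mod 11).
  i = 4 (α = 10): (10−5)(10−6)(10−1)(10−2) = 5·4·9·8 = 1440 ≡ 10, so v_4 = 10^{−1} = 10 (mod 11).
  i = 5 (α = 2): (2−5)(2−6)(2−1)(2−10) = (−3)·(−4)·1·(−8) = −96 ≡ 3, so v_5 = 3^{−1} = 4 (mod 11).
  v = [9, 7, 3, 10, 4].
Step 2: syndromes of r = [2, 10, 2, 1, 8] (all sums mod 11).
  S_0 = Σ v_i r_i = 9·2 + 7·10 + 3·2 + 10·1 + 4·8 = 136 ≡ 4.
  S_1 = Σ v_i α_i r_i = 9·5·2 + 7·6·10 + 3·1·2 + 10·10·1 + 4·2·8 = 680 ≡ 9.
  α_i^2 mod 11 = [3, 3, 1, 1, 4].
  S_2 = Σ v_i α_i^2 r_i = 9·3·2 + 7·3·10 + 3·1·2 + 10·1·1 + 4·4·8 = 408 ≡ 1.
  S = (4, 9, 1) ≠ 0, so r is not a codeword (an error is present).
Step 3: locate the error. For a single error e at position i, S_ℓ = v_i·e·α_i^ℓ, so α_err = S_1/S_0.
  S_0^{−1} = 4^{−1} = 3 (mod 11), so α_err = 9·3 = 27 ≡ 5 = α_1. Error position i = 1.
  Consistency check: S_2/S_1 = 1·5 = 5 ≡ 5 = α_err ✓ (single-error assumption holds).
Step 4: error magnitude e = S_0/v_1 = S_0·∏_{j≠1}(α_1 − α_j) = 4·5 = 20 ≡ 9 (mod 11).
Step 5: correct position 1: c_1 = r_1 − e = 2 − 9 ≡ 4 (mod 11). Hence c = [4, 10, 2, 1, 8].
  Check: interpolating c through the α_i gives m(x) = 7 + 6·x (degree < 2) with m(α_i) = c_i for every i, so c is indeed a codeword.


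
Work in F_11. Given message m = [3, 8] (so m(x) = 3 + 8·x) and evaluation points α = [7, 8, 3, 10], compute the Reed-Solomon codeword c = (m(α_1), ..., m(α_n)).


c = [4, 1, 5, 6]

Message polynomial: m(x) = 3 + 8·x (mod 11).
For each evaluation point α_i, compute m(α_i) mod 11:
  α_1 = 7: Horner steps 8 → 4, so m(7) = 4.
  α_2 = 8: Horner steps 8 → 1, so m(8) = 1.
  α_3 = 3: Horner steps 8 → 5, so m(3) = 5.
  α_4 = 10: Horner steps 8 → 6, so m(10) = 6.
Codeword c = [4, 1, 5, 6] ∈ F_11^4.


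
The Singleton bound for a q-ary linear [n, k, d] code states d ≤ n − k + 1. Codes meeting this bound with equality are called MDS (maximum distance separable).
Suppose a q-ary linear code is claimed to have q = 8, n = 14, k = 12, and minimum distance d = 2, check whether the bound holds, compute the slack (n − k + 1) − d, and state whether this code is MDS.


Singleton RHS = n − k + 1 = 3, slack = 1, bound satisfied, not MDS.

Singleton bound: d ≤ n − k + 1.
Here n = 14, k = 12, so n − k + 1 = 3.
Given d = 2, check d ≤ 3: YES.
Slack = (n − k + 1) − d = 1.
The code is NOT MDS (slack = 1 > 0).
Description: the claimed parameters are [14, 12, 2]_8; such a code would be non-MDS.


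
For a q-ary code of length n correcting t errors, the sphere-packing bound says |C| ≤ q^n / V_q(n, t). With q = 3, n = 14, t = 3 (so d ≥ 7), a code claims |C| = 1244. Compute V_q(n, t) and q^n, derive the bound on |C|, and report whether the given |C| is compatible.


V_q(n, t) = 3305, q^n = 4782969, Hamming bound = 1447, |C| = 1244 ≤ bound (satisfied).

Step 1: Compute V_q(n, t) = Σ_{j=0}^3 C(n, j) (q−1)^j.
  j = 0: C(14,0)·(2)^0 = 1·1 = 1.
  j = 1: C(14,1)·(2)^1 = 14·2 = 28.
  j = 2: C(14,2)·(2)^2 = 91·4 = 364.
  j = 3: C(14,3)·(2)^3 = 364·8 = 2912.
  V_q(n, t) = 1 + 28 + 364 + 2912 = 3305.
Step 2: q^n = 3^14 = 4782969.
Step 3: Hamming bound ⌊q^n / V_q(n,t)⌋ = ⌊4782969/3305⌋ = 1447.
Step 4: Compare |C| = 1244 to 1447: satisfied.
The claimed |C| lies below the Hamming bound.


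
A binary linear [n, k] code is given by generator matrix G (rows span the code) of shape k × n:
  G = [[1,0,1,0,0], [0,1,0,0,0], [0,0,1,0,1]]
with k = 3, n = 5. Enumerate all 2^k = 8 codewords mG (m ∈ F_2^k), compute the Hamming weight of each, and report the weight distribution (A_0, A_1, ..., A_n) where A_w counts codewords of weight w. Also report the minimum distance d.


Weight distribution: A_0 = 1, A_1 = 1, A_2 = 3, A_3 = 3. Minimum distance d = 1.

Enumerate all 2^3 = 8 messages m ∈ F_2^3.
For each, compute codeword c = mG in F_2^5, then tally its weight.
  m = 000 → c = 00000, weight = 0.
  m = 100 → c = 10100, weight = 2.
  m = 010 → c = 01000, weight = 1.
  m = 110 → c = 11100, weight = 3.
  m = 001 → c = 00101, weight = 2.
  m = 101 → c = 10001, weight = 2.
  m = 011 → c = 01101, weight = 3.
  m = 111 → c = 11001, weight = 3.
Tally weights:
  weight 0: 1 codewords.
  weight 1: 1 codewords.
  weight 2: 3 codewords.
  weight 3: 3 codewords.
Minimum distance d = smallest w > 0 with A_w > 0 = 1.
Sanity: Σ A_w = 8 = 2^3 = 8 ✓.


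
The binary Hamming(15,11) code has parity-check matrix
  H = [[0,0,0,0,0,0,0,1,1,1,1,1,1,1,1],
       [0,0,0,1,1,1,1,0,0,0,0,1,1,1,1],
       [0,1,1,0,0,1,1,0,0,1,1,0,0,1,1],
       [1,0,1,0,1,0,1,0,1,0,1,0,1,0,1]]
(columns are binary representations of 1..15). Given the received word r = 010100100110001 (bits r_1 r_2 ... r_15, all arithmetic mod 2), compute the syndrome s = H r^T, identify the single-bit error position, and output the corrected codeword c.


s = (1, 1, 1, 1)^T, error position = 15, corrected codeword c = 010100100110000

Compute s = H r^T mod 2 one row at a time:
  s_1 = 0 + 0 + 1 + 1 + 0 + 0 + 0 + 1 = 3 ≡ 1 (mod 2).
  s_2 = 1 + 0 + 0 + 1 + 0 + 0 + 0 + 1 = 3 ≡ 1 (mod 2).
  s_3 = 1 + 0 + 0 + 1 + 1 + 1 + 0 + 1 = 5 ≡ 1 (mod 2).
  s_4 = 0 + 0 + 0 + 1 + 0 + 1 + 0 + 1 = 3 ≡ 1 (mod 2).
s = (1, 1, 1, 1)^T — this equals column 15 of H (binary 1111), so error is at position 15.
Correct: flip bit 15 of r = 010100100110001 to get c = 010100100110000.


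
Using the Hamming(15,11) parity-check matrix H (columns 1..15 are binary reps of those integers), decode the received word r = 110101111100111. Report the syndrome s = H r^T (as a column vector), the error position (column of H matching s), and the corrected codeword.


s = (0, 0, 0, 1)^T, error position = 1, corrected codeword c = 010101111100111

Compute s = H r^T mod 2 one row at a time:
  s_1 = 1 + 1 + 1 + 0 + 0 + 1 + 1 + 1 = 6 ≡ 0 (mod 2).
  s_2 = 1 + 0 + 1 + 1 + 0 + 1 + 1 + 1 = 6 ≡ 0 (mod 2).
  s_3 = 1 + 0 + 1 + 1 + 1 + 0 + 1 + 1 = 6 ≡ 0 (mod 2).
  s_4 = 1 + 0 + 0 + 1 + 1 + 0 + 1 + 1 = 5 ≡ 1 (mod 2).
s = (0, 0, 0, 1)^T — this equals column 1 of H (binary 0001), so error is at position 1.
Correct: flip bit 1 of r = 110101111100111 to get c = 010101111100111.


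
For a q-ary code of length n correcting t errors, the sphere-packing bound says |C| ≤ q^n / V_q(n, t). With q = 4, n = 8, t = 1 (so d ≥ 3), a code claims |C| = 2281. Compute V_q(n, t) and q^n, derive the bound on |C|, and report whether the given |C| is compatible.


V_q(n, t) = 25, q^n = 65536, Hamming bound = 2621, |C| = 2281 ≤ bound (satisfied).

Step 1: Compute V_q(n, t) = Σ_{j=0}^1 C(n, j) (q−1)^j.
  j = 0: C(8,0)·(3)^0 = 1·1 = 1.
  j = 1: C(8,1)·(3)^1 = 8·3 = 24.
  V_q(n, t) = 1 + 24 = 25.
Step 2: q^n = 4^8 = 65536.
Step 3: Hamming bound ⌊q^n / V_q(n,t)⌋ = ⌊65536/25⌋ = 2621.
Step 4: Compare |C| = 2281 to 2621: satisfied.
The claimed |C| lies below the Hamming bound.


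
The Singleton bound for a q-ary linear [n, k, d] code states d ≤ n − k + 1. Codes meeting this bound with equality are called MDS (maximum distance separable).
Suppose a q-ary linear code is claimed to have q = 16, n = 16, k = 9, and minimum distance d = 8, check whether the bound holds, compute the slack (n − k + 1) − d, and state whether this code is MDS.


Singleton RHS = n − k + 1 = 8, slack = 0, bound satisfied, MDS.

Singleton bound: d ≤ n − k + 1.
Here n = 16, k = 9, so n − k + 1 = 8.
Given d = 8, check d ≤ 8: YES.
Slack = (n − k + 1) − d = 0.
The code is MDS (slack = 0).
Description: the claimed parameters are [16, 9, 8]_16; such a code would be MDS (meets Singleton bound).


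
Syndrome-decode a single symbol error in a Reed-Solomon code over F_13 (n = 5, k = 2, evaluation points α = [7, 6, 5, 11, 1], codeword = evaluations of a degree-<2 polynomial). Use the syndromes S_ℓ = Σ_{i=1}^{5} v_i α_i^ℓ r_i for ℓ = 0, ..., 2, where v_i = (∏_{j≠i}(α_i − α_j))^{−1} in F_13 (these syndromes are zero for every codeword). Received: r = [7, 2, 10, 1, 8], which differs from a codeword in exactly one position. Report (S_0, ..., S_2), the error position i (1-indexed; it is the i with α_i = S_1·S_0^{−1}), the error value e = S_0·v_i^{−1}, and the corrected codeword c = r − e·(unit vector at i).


S = (11, 11, 11), error at position 5, error magnitude e = 5, c = [7, 2, 10, 1, 3].

Step 1: column multipliers v_i = (∏_{j≠i}(α_i − α_j))^{−1} mod 13.
  i = 1 (α = 7): (7−6)(7−5)(7−11)(7−1) = 1·2·(−4)·6 = −48 ≡ 4, so v_1 = 4^{−1} = 10 (mod 13).
  i = 2 (α = 6): (6−7)(6−5)(6−11)(6−1) = (−1)·1·(−5)·5 = 25 ≡ 12, so v_2 = 12^{−1} = 12 (mod 13).
  i = 3 (α = 5): (5−7)(5−6)(5−11)(5−1) = (−2)·(−1)·(−6)·4 = −48 ≡ 4, so v_3 = 4^{−1} = 10 (mod 13).
  i = 4 (α = 11): (11−7)(11−6)(11−5)(11−1) = 4·5·6·10 = 1200 ≡ 4, so v_4 = 4^{−1} = 10 (mod 13).
  i = 5 (α = 1): (1−7)(1−6)(1−5)(1−11) = (−6)·(−5)·(−4)·(−10) = 1200 ≡ 4, so v_5 = 4^{−1} = 10 (mod 13).
  v = [10, 12, 10, 10, 10].
Step 2: syndromes of r = [7, 2, 10, 1, 8] (all sums mod 13).
  S_0 = Σ v_i r_i = 10·7 + 12·2 + 10·10 + 10·1 + 10·8 = 284 ≡ 11.
  S_1 = Σ v_i α_i r_i = 10·7·7 + 12·6·2 + 10·5·10 + 10·11·1 + 10·1·8 = 1324 ≡ 11.
  α_i^2 mod 13 = [10, 10, 12, 4, 1].
  S_2 = Σ v_i α_i^2 r_i = 10·10·7 + 12·10·2 + 10·12·10 + 10·4·1 + 10·1·8 = 2260 ≡ 11.
  S = (11, 11, 11) ≠ 0, so r is not a codeword (an error is present).
Step 3: locate the error. For a single error e at position i, S_ℓ = v_i·e·α_i^ℓ, so α_err = S_1/S_0.
  S_0^{−1} = 11^{−1} = 6 (mod 13), so α_err = 11·6 = 66 ≡ 1 = α_5. Error position i = 5.
  Consistency check: S_2/S_1 = 11·6 = 66 ≡ 1 = α_err ✓ (single-error assumption holds).
Step 4: error magnitude e = S_0/v_5 = S_0·∏_{j≠5}(α_5 − α_j) = 11·4 = 44 ≡ 5 (mod 13).
Step 5: correct position 5: c_5 = r_5 − e = 8 − 5 ≡ 3 (mod 13). Hence c = [7, 2, 10, 1, 3].
  Check: interpolating c through the α_i gives m(x) = 11 + 5·x (degree < 2) with m(α_i) = c_i for every i, so c is indeed a codeword.


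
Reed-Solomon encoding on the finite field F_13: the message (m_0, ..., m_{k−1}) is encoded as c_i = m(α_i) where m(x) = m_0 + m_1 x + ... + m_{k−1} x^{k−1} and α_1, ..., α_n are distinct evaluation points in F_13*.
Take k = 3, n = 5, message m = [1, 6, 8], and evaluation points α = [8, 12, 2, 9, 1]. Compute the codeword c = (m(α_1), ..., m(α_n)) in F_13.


c = [2, 3, 6, 1, 2]

Message polynomial: m(x) = 1 + 6·x + 8·x^2 (mod 13).
For each evaluation point α_i, compute m(α_i) mod 13:
  α_1 = 8: Horner steps 8 → 5 → 2, so m(8) = 2.
  α_2 = 12: Horner steps 8 → 11 → 3, so m(12) = 3.
  α_3 = 2: Horner steps 8 → 9 → 6, so m(2) = 6.
  α_4 = 9: Horner steps 8 → 0 → 1, so m(9) = 1.
  α_5 = 1: Horner steps 8 → 1 → 2, so m(1) = 2.
Codeword c = [2, 3, 6, 1, 2] ∈ F_13^5.


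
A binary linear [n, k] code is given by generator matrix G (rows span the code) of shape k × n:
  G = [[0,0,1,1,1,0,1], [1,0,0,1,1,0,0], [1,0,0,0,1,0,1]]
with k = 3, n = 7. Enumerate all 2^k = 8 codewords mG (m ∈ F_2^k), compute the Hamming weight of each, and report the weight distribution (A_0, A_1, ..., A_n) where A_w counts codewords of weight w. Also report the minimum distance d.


Weight distribution: A_0 = 1, A_2 = 2, A_3 = 4, A_4 = 1. Minimum distance d = 2.

Enumerate all 2^3 = 8 messages m ∈ F_2^3.
For each, compute codeword c = mG in F_2^7, then tally its weight.
  m = 000 → c = 0000000, weight = 0.
  m = 100 → c = 0011101, weight = 4.
  m = 010 → c = 1001100, weight = 3.
  m = 110 → c = 1010001, weight = 3.
  m = 001 → c = 1000101, weight = 3.
  m = 101 → c = 1011000, weight = 3.
  m = 011 → c = 0001001, weight = 2.
  m = 111 → c = 0010100, weight = 2.
Tally weights:
  weight 0: 1 codewords.
  weight 2: 2 codewords.
  weight 3: 4 codewords.
  weight 4: 1 codewords.
Minimum distance d = smallest w > 0 with A_w > 0 = 2.
Sanity: Σ A_w = 8 = 2^3 = 8 ✓.


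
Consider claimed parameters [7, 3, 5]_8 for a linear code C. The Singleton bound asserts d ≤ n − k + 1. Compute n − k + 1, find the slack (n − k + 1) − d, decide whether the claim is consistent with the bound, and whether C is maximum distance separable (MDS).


Singleton RHS = n − k + 1 = 5, slack = 0, bound satisfied, MDS.

Singleton bound: d ≤ n − k + 1.
Here n = 7, k = 3, so n − k + 1 = 5.
Given d = 5, check d ≤ 5: YES.
Slack = (n − k + 1) − d = 0.
The code is MDS (slack = 0).
Description: the claimed parameters are [7, 3, 5]_8; such a code would be MDS (meets Singleton bound).


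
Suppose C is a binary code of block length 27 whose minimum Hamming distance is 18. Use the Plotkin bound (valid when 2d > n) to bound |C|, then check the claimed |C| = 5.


Plotkin bound M ≤ 4; given |C| = 5 > bound (violated).

Check applicability: 2d = 36, n = 27.
2d − n = 9 > 0, so Plotkin applies.
Compute d/(2d−n) = 18/9 ≈ 2.0000.
⌊d/(2d−n)⌋ = 2.
Plotkin bound: M ≤ 2·2 = 4.
Given |C| = 5, check: VIOLATED.
This |C| is above the Plotkin bound, so no binary code with n = 27, d = 18 and 5 codewords exists.


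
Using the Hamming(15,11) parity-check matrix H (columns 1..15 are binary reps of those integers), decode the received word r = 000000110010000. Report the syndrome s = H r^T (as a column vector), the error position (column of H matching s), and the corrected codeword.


s = (0, 1, 0, 0)^T, error position = 4, corrected codeword c = 000100110010000

Compute s = H r^T mod 2 one row at a time:
  s_1 = 1 + 0 + 0 + 1 + 0 + 0 + 0 + 0 = 2 ≡ 0 (mod 2).
  s_2 = 0 + 0 + 0 + 1 + 0 + 0 + 0 + 0 = 1 ≡ 1 (mod 2).
  s_3 = 0 + 0 + 0 + 1 + 0 + 1 + 0 + 0 = 2 ≡ 0 (mod 2).
  s_4 = 0 + 0 + 0 + 1 + 0 + 1 + 0 + 0 = 2 ≡ 0 (mod 2).
s = (0, 1, 0, 0)^T — this equals column 4 of H (binary 0100), so error is at position 4.
Correct: flip bit 4 of r = 000000110010000 to get c = 000100110010000.


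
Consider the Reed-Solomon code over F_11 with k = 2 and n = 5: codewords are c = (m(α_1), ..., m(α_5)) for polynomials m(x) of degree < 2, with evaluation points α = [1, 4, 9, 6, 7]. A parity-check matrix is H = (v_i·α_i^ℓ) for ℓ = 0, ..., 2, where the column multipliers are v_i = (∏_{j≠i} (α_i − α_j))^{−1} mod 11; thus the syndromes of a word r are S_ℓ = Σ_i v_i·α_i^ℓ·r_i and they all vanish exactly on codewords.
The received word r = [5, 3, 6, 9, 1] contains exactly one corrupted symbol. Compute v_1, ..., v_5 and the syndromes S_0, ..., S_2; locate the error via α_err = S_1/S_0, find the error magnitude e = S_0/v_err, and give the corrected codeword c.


S = (6, 10, 2), error at position 3, error magnitude e = 10, c = [5, 3, 7, 9, 1].

Step 1: column multipliers v_i = (∏_{j≠i}(α_i − α_j))^{−1} mod 11.
  i = 1 (α = 1): (1−4)(1−9)(1−6)(1−7) = (−3)·(−8)·(−5)·(−6) = 720 ≡ 5, so v_1 = 5^{−1} = 9 (mod 11).
  i = 2 (α = 4): (4−1)(4−9)(4−6)(4−7) = 3·(−5)·(−2)·(−3) = −90 ≡ 9, so v_2 = 9^{−1} = 5 (mod 11).
  i = 3 (α = 9): (9−1)(9−4)(9−6)(9−7) = 8·5·3·2 = 240 ≡ 9, so v_3 = 9^{−1} = 5 (mod 11).
  i = 4 (α = 6): (6−1)(6−4)(6−9)(6−7) = 5·2·(−3)·(−1) = 30 ≡ 8, so v_4 = 8^{−1} = 7 (mod 11).
  i = 5 (α = 7): (7−1)(7−4)(7−9)(7−6) = 6·3·(−2)·1 = −36 ≡ 8, so v_5 = 8^{−1} = 7 (mod 11).
  v = [9, 5, 5, 7, 7].
Step 2: syndromes of r = [5, 3, 6, 9, 1] (all sums mod 11).
  S_0 = Σ v_i r_i = 9·5 + 5·3 + 5·6 + 7·9 + 7·1 = 160 ≡ 6.
  S_1 = Σ v_i α_i r_i = 9·1·5 + 5·4·3 + 5·9·6 + 7·6·9 + 7·7·1 = 802 ≡ 10.
  α_i^2 mod 11 = [1, 5, 4, 3, 5].
  S_2 = Σ v_i α_i^2 r_i = 9·1·5 + 5·5·3 + 5·4·6 + 7·3·9 + 7·5·1 = 464 ≡ 2.
  S = (6, 10, 2) ≠ 0, so r is not a codeword (an error is present).
Step 3: locate the error. For a single error e at position i, S_ℓ = v_i·e·α_i^ℓ, so α_err = S_1/S_0.
  S_0^{−1} = 6^{−1} = 2 (mod 11), so α_err = 10·2 = 20 ≡ 9 = α_3. Error position i = 3.
  Consistency check: S_2/S_1 = 2·10 = 20 ≡ 9 = α_err ✓ (single-error assumption holds).
Step 4: error magnitude e = S_0/v_3 = S_0·∏_{j≠3}(α_3 − α_j) = 6·9 = 54 ≡ 10 (mod 11).
Step 5: correct position 3: c_3 = r_3 − e = 6 − 10 ≡ 7 (mod 11). Hence c = [5, 3, 7, 9, 1].
  Check: interpolating c through the α_i gives m(x) = 2 + 3·x (degree < 2) with m(α_i) = c_i for every i, so c is indeed a codeword.


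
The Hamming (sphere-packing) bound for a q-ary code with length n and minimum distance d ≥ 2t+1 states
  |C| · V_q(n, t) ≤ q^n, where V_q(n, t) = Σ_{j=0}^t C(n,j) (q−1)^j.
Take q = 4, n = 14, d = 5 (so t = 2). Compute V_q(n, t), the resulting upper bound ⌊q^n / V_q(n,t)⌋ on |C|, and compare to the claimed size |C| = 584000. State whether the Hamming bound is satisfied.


V_q(n, t) = 862, q^n = 268435456, Hamming bound = 311410, |C| = 584000 > bound (violated).

Step 1: Compute V_q(n, t) = Σ_{j=0}^2 C(n, j) (q−1)^j.
  j = 0: C(14,0)·(3)^0 = 1·1 = 1.
  j = 1: C(14,1)·(3)^1 = 14·3 = 42.
  j = 2: C(14,2)·(3)^2 = 91·9 = 819.
  V_q(n, t) = 1 + 42 + 819 = 862.
Step 2: q^n = 4^14 = 268435456.
Step 3: Hamming bound ⌊q^n / V_q(n,t)⌋ = ⌊268435456/862⌋ = 311410.
Step 4: Compare |C| = 584000 to 311410: violated.
The claimed |C| lies above the Hamming bound, so no 4-ary code of length 14 with d ≥ 5 can have 584000 codewords.


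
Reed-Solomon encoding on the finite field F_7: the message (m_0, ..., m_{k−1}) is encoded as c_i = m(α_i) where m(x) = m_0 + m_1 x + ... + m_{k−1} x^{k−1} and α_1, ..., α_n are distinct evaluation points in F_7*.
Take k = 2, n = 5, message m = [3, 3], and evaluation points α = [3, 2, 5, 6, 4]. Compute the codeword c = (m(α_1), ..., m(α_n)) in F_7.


c = [5, 2, 4, 0, 1]

Message polynomial: m(x) = 3 + 3·x (mod 7).
For each evaluation point α_i, compute m(α_i) mod 7:
  α_1 = 3: Horner steps 3 → 5, so m(3) = 5.
  α_2 = 2: Horner steps 3 → 2, so m(2) = 2.
  α_3 = 5: Horner steps 3 → 4, so m(5) = 4.
  α_4 = 6: Horner steps 3 → 0, so m(6) = 0.
  α_5 = 4: Horner steps 3 → 1, so m(4) = 1.
Codeword c = [5, 2, 4, 0, 1] ∈ F_7^5.


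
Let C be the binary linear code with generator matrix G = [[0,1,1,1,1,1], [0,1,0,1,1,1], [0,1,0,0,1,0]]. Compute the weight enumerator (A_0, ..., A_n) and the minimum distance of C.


Weight distribution: A_0 = 1, A_1 = 1, A_2 = 2, A_3 = 2, A_4 = 1, A_5 = 1. Minimum distance d = 1.

Enumerate all 2^3 = 8 messages m ∈ F_2^3.
For each, compute codeword c = mG in F_2^6, then tally its weight.
  m = 000 → c = 000000, weight = 0.
  m = 100 → c = 011111, weight = 5.
  m = 010 → c = 010111, weight = 4.
  m = 110 → c = 001000, weight = 1.
  m = 001 → c = 010010, weight = 2.
  m = 101 → c = 001101, weight = 3.
  m = 011 → c = 000101, weight = 2.
  m = 111 → c = 011010, weight = 3.
Tally weights:
  weight 0: 1 codewords.
  weight 1: 1 codewords.
  weight 2: 2 codewords.
  weight 3: 2 codewords.
  weight 4: 1 codewords.
  weight 5: 1 codewords.
Minimum distance d = smallest w > 0 with A_w > 0 = 1.
Sanity: Σ A_w = 8 = 2^3 = 8 ✓.


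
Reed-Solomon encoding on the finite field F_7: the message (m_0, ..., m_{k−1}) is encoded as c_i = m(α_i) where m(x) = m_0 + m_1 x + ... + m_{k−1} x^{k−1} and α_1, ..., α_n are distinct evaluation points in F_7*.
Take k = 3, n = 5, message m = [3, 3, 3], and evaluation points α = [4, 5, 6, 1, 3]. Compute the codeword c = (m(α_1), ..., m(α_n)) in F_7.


c = [0, 2, 3, 2, 4]

Message polynomial: m(x) = 3 + 3·x + 3·x^2 (mod 7).
For each evaluation point α_i, compute m(α_i) mod 7:
  α_1 = 4: Horner steps 3 → 1 → 0, so m(4) = 0.
  α_2 = 5: Horner steps 3 → 4 → 2, so m(5) = 2.
  α_3 = 6: Horner steps 3 → 0 → 3, so m(6) = 3.
  α_4 = 1: Horner steps 3 → 6 → 2, so m(1) = 2.
  α_5 = 3: Horner steps 3 → 5 → 4, so m(3) = 4.
Codeword c = [0, 2, 3, 2, 4] ∈ F_7^5.


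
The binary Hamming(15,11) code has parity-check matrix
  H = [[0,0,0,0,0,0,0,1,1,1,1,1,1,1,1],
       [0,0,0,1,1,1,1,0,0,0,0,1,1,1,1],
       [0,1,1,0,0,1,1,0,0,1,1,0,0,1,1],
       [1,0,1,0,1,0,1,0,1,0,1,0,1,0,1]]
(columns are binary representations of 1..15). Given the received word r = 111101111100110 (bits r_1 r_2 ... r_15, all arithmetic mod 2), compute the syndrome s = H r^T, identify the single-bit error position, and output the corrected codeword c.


s = (1, 1, 0, 1)^T, error position = 13, corrected codeword c = 111101111100010

Compute s = H r^T mod 2 one row at a time:
  s_1 = 1 + 1 + 1 + 0 + 0 + 1 + 1 + 0 = 5 ≡ 1 (mod 2).
  s_2 = 1 + 0 + 1 + 1 + 0 + 1 + 1 + 0 = 5 ≡ 1 (mod 2).
  s_3 = 1 + 1 + 1 + 1 + 1 + 0 + 1 + 0 = 6 ≡ 0 (mod 2).
  s_4 = 1 + 1 + 0 + 1 + 1 + 0 + 1 + 0 = 5 ≡ 1 (mod 2).
s = (1, 1, 0, 1)^T — this equals column 13 of H (binary 1101), so error is at position 13.
Correct: flip bit 13 of r = 111101111100110 to get c = 111101111100010.


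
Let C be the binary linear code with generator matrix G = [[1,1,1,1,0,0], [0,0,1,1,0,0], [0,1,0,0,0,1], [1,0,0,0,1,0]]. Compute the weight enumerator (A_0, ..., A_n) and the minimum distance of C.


Weight distribution: A_0 = 1, A_2 = 7, A_4 = 7, A_6 = 1. Minimum distance d = 2.

Enumerate all 2^4 = 16 messages m ∈ F_2^4.
For each, compute codeword c = mG in F_2^6, then tally its weight.
  m = 0000 → c = 000000, weight = 0.
  m = 1000 → c = 111100, weight = 4.
  m = 0100 → c = 001100, weight = 2.
  m = 1100 → c = 110000, weight = 2.
  m = 0010 → c = 010001, weight = 2.
  m = 1010 → c = 101101, weight = 4.
  m = 0110 → c = 011101, weight = 4.
  m = 1110 → c = 100001, weight = 2.
  m = 0001 → c = 100010, weight = 2.
  m = 1001 → c = 011110, weight = 4.
  m = 0101 → c = 101110, weight = 4.
  m = 1101 → c = 010010, weight = 2.
  m = 0011 → c = 110011, weight = 4.
  m = 1011 → c = 001111, weight = 4.
  m = 0111 → c = 111111, weight = 6.
  m = 1111 → c = 000011, weight = 2.
Tally weights:
  weight 0: 1 codewords.
  weight 2: 7 codewords.
  weight 4: 7 codewords.
  weight 6: 1 codewords.
Minimum distance d = smallest w > 0 with A_w > 0 = 2.
Sanity: Σ A_w = 16 = 2^4 = 16 ✓.


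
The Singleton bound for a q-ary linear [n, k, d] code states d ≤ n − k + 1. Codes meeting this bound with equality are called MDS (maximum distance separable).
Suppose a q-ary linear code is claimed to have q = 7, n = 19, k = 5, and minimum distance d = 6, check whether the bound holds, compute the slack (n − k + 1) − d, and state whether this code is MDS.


Singleton RHS = n − k + 1 = 15, slack = 9, bound satisfied, not MDS.

Singleton bound: d ≤ n − k + 1.
Here n = 19, k = 5, so n − k + 1 = 15.
Given d = 6, check d ≤ 15: YES.
Slack = (n − k + 1) − d = 9.
The code is NOT MDS (slack = 9 > 0).
Description: the claimed parameters are [19, 5, 6]_7; such a code would be non-MDS.


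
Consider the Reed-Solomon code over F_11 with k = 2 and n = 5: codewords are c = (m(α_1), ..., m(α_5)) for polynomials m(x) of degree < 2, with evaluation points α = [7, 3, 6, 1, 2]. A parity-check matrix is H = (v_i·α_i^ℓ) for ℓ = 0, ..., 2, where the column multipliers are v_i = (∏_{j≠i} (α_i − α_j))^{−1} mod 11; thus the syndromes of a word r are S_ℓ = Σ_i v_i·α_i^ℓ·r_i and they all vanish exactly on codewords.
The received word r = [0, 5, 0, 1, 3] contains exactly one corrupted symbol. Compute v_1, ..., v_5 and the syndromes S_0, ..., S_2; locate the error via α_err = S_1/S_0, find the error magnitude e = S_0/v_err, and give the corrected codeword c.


S = (2, 3, 10), error at position 1, error magnitude e = 9, c = [2, 5, 0, 1, 3].

Step 1: column multipliers v_i = (∏_{j≠i}(α_i − α_j))^{−1} mod 11.
  i = 1 (α = 7): (7−3)(7−6)(7−1)(7−2) = 4·1·6·5 = 120 ≡ 10, so v_1 = 10^{−1} = 10 (mod 11).
  i = 2 (α = 3): (3−7)(3−6)(3−1)(3−2) = (−4)·(−3)·2·1 = 24 ≡ 2, so v_2 = 2^{−1} = 6 (mod 11).
  i = 3 (α = 6): (6−7)(6−3)(6−1)(6−2) = (−1)·3·5·4 = −60 ≡ 6, so v_3 = 6^{−1} = 2 (mod 11).
  i = 4 (α = 1): (1−7)(1−3)(1−6)(1−2) = (−6)·(−2)·(−5)·(−1) = 60 ≡ 5, so v_4 = 5^{−1} = 9 (mod 11).
  i = 5 (α = 2): (2−7)(2−3)(2−6)(2−1) = (−5)·(−1)·(−4)·1 = −20 ≡ 2, so v_5 = 2^{−1} = 6 (mod 11).
  v = [10, 6, 2, 9, 6].
Step 2: syndromes of r = [0, 5, 0, 1, 3] (all sums mod 11).
  S_0 = Σ v_i r_i = 10·0 + 6·5 + 2·0 + 9·1 + 6·3 = 57 ≡ 2.
  S_1 = Σ v_i α_i r_i = 10·7·0 + 6·3·5 + 2·6·0 + 9·1·1 + 6·2·3 = 135 ≡ 3.
  α_i^2 mod 11 = [5, 9, 3, 1, 4].
  S_2 = Σ v_i α_i^2 r_i = 10·5·0 + 6·9·5 + 2·3·0 + 9·1·1 + 6·4·3 = 351 ≡ 10.
  S = (2, 3, 10) ≠ 0, so r is not a codeword (an error is present).
Step 3: locate the error. For a single error e at position i, S_ℓ = v_i·e·α_i^ℓ, so α_err = S_1/S_0.
  S_0^{−1} = 2^{−1} = 6 (mod 11), so α_err = 3·6 = 18 ≡ 7 = α_1. Error position i = 1.
  Consistency check: S_2/S_1 = 10·4 = 40 ≡ 7 = α_err ✓ (single-error assumption holds).
Step 4: error magnitude e = S_0/v_1 = S_0·∏_{j≠1}(α_1 − α_j) = 2·10 = 20 ≡ 9 (mod 11).
Step 5: correct position 1: c_1 = r_1 − e = 0 − 9 ≡ 2 (mod 11). Hence c = [2, 5, 0, 1, 3].
  Check: interpolating c through the α_i gives m(x) = 10 + 2·x (degree < 2) with m(α_i) = c_i for every i, so c is indeed a codeword.


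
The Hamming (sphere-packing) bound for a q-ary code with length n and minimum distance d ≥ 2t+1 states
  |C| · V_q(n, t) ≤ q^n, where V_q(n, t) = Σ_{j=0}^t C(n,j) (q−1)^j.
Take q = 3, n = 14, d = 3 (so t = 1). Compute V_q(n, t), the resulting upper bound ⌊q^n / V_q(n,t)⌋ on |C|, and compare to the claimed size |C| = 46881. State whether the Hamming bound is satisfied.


V_q(n, t) = 29, q^n = 4782969, Hamming bound = 164929, |C| = 46881 ≤ bound (satisfied).

Step 1: Compute V_q(n, t) = Σ_{j=0}^1 C(n, j) (q−1)^j.
  j = 0: C(14,0)·(2)^0 = 1·1 = 1.
  j = 1: C(14,1)·(2)^1 = 14·2 = 28.
  V_q(n, t) = 1 + 28 = 29.
Step 2: q^n = 3^14 = 4782969.
Step 3: Hamming bound ⌊q^n / V_q(n,t)⌋ = ⌊4782969/29⌋ = 164929.
Step 4: Compare |C| = 46881 to 164929: satisfied.
The claimed |C| lies below the Hamming bound.


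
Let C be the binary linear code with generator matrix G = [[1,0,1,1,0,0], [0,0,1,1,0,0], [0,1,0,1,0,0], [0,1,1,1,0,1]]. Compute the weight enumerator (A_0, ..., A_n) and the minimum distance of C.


Weight distribution: A_0 = 1, A_1 = 1, A_2 = 6, A_3 = 6, A_4 = 1, A_5 = 1. Minimum distance d = 1.

Enumerate all 2^4 = 16 messages m ∈ F_2^4.
For each, compute codeword c = mG in F_2^6, then tally its weight.
  m = 0000 → c = 000000, weight = 0.
  m = 1000 → c = 101100, weight = 3.
  m = 0100 → c = 001100, weight = 2.
  m = 1100 → c = 100000, weight = 1.
  m = 0010 → c = 010100, weight = 2.
  m = 1010 → c = 111000, weight = 3.
  m = 0110 → c = 011000, weight = 2.
  m = 1110 → c = 110100, weight = 3.
  m = 0001 → c = 011101, weight = 4.
  m = 1001 → c = 110001, weight = 3.
  m = 0101 → c = 010001, weight = 2.
  m = 1101 → c = 111101, weight = 5.
  m = 0011 → c = 001001, weight = 2.
  m = 1011 → c = 100101, weight = 3.
  m = 0111 → c = 000101, weight = 2.
  m = 1111 → c = 101001, weight = 3.
Tally weights:
  weight 0: 1 codewords.
  weight 1: 1 codewords.
  weight 2: 6 codewords.
  weight 3: 6 codewords.
  weight 4: 1 codewords.
  weight 5: 1 codewords.
Minimum distance d = smallest w > 0 with A_w > 0 = 1.
Sanity: Σ A_w = 16 = 2^4 = 16 ✓.


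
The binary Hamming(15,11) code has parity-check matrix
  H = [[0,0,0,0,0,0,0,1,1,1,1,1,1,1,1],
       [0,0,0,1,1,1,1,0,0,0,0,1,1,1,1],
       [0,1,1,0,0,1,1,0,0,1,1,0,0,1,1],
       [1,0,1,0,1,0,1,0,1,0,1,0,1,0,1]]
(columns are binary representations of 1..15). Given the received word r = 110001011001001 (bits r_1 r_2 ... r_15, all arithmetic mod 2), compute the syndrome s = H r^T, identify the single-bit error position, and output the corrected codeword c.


s = (0, 1, 1, 1)^T, error position = 7, corrected codeword c = 110001111001001

Compute s = H r^T mod 2 one row at a time:
  s_1 = 1 + 1 + 0 + 0 + 1 + 0 + 0 + 1 = 4 ≡ 0 (mod 2).
  s_2 = 0 + 0 + 1 + 0 + 1 + 0 + 0 + 1 = 3 ≡ 1 (mod 2).
  s_3 = 1 + 0 + 1 + 0 + 0 + 0 + 0 + 1 = 3 ≡ 1 (mod 2).
  s_4 = 1 + 0 + 0 + 0 + 1 + 0 + 0 + 1 = 3 ≡ 1 (mod 2).
s = (0, 1, 1, 1)^T — this equals column 7 of H (binary 0111), so error is at position 7.
Correct: flip bit 7 of r = 110001011001001 to get c = 110001111001001.


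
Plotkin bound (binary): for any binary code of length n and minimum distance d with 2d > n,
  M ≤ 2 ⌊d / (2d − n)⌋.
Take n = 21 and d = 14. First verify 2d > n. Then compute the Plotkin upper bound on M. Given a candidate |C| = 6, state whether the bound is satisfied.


Plotkin bound M ≤ 4; given |C| = 6 > bound (violated).

Check applicability: 2d = 28, n = 21.
2d − n = 7 > 0, so Plotkin applies.
Compute d/(2d−n) = 14/7 ≈ 2.0000.
⌊d/(2d−n)⌋ = 2.
Plotkin bound: M ≤ 2·2 = 4.
Given |C| = 6, check: VIOLATED.
This |C| is above the Plotkin bound, so no binary code with n = 21, d = 14 and 6 codewords exists.


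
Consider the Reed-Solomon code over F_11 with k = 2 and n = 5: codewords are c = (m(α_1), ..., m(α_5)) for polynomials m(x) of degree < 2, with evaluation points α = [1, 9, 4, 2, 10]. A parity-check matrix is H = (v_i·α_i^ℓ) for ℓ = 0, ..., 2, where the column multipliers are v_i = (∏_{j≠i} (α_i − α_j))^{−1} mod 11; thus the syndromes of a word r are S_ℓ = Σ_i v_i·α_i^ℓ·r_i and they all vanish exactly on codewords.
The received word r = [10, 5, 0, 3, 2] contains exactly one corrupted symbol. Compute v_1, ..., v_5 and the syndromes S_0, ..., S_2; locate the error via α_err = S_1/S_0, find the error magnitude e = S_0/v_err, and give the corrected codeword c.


S = (3, 5, 1), error at position 2, error magnitude e = 7, c = [10, 9, 0, 3, 2].

Step 1: column multipliers v_i = (∏_{j≠i}(α_i − α_j))^{−1} mod 11.
  i = 1 (α = 1): (1−9)(1−4)(1−2)(1−10) = (−8)·(−3)·(−1)·(−9) = 216 ≡ 7, so v_1 = 7^{−1} = 8 (mod 11).
  i = 2 (α = 9): (9−1)(9−4)(9−2)(9−10) = 8·5·7·(−1) = −280 ≡ 6, so v_2 = 6^{−1} = 2 (mod 11).
  i = 3 (α = 4): (4−1)(4−9)(4−2)(4−10) = 3·(−5)·2·(−6) = 180 ≡ 4, so v_3 = 4^{−1} = 3 (mod 11).
  i = 4 (α = 2): (2−1)(2−9)(2−4)(2−10) = 1·(−7)·(−2)·(−8) = −112 ≡ 9, so v_4 = 9^{−1} = 5 (mod 11).
  i = 5 (α = 10): (10−1)(10−9)(10−4)(10−2) = 9·1·6·8 = 432 ≡ 3, so v_5 = 3^{−1} = 4 (mod 11).
  v = [8, 2, 3, 5, 4].
Step 2: syndromes of r = [10, 5, 0, 3, 2] (all sums mod 11).
  S_0 = Σ v_i r_i = 8·10 + 2·5 + 3·0 + 5·3 + 4·2 = 113 ≡ 3.
  S_1 = Σ v_i α_i r_i = 8·1·10 + 2·9·5 + 3·4·0 + 5·2·3 + 4·10·2 = 280 ≡ 5.
  α_i^2 mod 11 = [1, 4, 5, 4, 1].
  S_2 = Σ v_i α_i^2 r_i = 8·1·10 + 2·4·5 + 3·5·0 + 5·4·3 + 4·1·2 = 188 ≡ 1.
  S = (3, 5, 1) ≠ 0, so r is not a codeword (an error is present).
Step 3: locate the error. For a single error e at position i, S_ℓ = v_i·e·α_i^ℓ, so α_err = S_1/S_0.
  S_0^{−1} = 3^{−1} = 4 (mod 11), so α_err = 5·4 = 20 ≡ 9 = α_2. Error position i = 2.
  Consistency check: S_2/S_1 = 1·9 = 9 ≡ 9 = α_err ✓ (single-error assumption holds).
Step 4: error magnitude e = S_0/v_2 = S_0·∏_{j≠2}(α_2 − α_j) = 3·6 = 18 ≡ 7 (mod 11).
Step 5: correct position 2: c_2 = r_2 − e = 5 − 7 ≡ 9 (mod 11). Hence c = [10, 9, 0, 3, 2].
  Check: interpolating c through the α_i gives m(x) = 6 + 4·x (degree < 2) with m(α_i) = c_i for every i, so c is indeed a codeword.


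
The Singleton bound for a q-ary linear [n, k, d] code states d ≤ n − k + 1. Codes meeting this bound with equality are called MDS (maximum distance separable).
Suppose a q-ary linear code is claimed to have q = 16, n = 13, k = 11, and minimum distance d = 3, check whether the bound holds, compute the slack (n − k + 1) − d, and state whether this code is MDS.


Singleton RHS = n − k + 1 = 3, slack = 0, bound satisfied, MDS.

Singleton bound: d ≤ n − k + 1.
Here n = 13, k = 11, so n − k + 1 = 3.
Given d = 3, check d ≤ 3: YES.
Slack = (n − k + 1) − d = 0.
The code is MDS (slack = 0).
Description: the claimed parameters are [13, 11, 3]_16; such a code would be MDS (meets Singleton bound).


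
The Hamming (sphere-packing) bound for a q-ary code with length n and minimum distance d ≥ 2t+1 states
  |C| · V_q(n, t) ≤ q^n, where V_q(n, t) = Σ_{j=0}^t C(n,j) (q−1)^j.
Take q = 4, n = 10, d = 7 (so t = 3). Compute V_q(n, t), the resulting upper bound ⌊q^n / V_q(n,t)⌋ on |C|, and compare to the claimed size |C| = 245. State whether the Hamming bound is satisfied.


V_q(n, t) = 3676, q^n = 1048576, Hamming bound = 285, |C| = 245 ≤ bound (satisfied).

Step 1: Compute V_q(n, t) = Σ_{j=0}^3 C(n, j) (q−1)^j.
  j = 0: C(10,0)·(3)^0 = 1·1 = 1.
  j = 1: C(10,1)·(3)^1 = 10·3 = 30.
  j = 2: C(10,2)·(3)^2 = 45·9 = 405.
  j = 3: C(10,3)·(3)^3 = 120·27 = 3240.
  V_q(n, t) = 1 + 30 + 405 + 3240 = 3676.
Step 2: q^n = 4^10 = 1048576.
Step 3: Hamming bound ⌊q^n / V_q(n,t)⌋ = ⌊1048576/3676⌋ = 285.
Step 4: Compare |C| = 245 to 285: satisfied.
The claimed |C| lies below the Hamming bound.


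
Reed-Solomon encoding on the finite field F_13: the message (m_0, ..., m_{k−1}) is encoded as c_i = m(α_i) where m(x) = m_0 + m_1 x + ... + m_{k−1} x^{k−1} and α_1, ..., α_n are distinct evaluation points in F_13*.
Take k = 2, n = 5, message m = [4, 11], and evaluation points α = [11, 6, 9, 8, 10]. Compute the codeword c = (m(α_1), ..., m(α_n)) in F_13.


c = [8, 5, 12, 1, 10]

Message polynomial: m(x) = 4 + 11·x (mod 13).
For each evaluation point α_i, compute m(α_i) mod 13:
  α_1 = 11: Horner steps 11 → 8, so m(11) = 8.
  α_2 = 6: Horner steps 11 → 5, so m(6) = 5.
  α_3 = 9: Horner steps 11 → 12, so m(9) = 12.
  α_4 = 8: Horner steps 11 → 1, so m(8) = 1.
  α_5 = 10: Horner steps 11 → 10, so m(10) = 10.
Codeword c = [8, 5, 12, 1, 10] ∈ F_13^5.


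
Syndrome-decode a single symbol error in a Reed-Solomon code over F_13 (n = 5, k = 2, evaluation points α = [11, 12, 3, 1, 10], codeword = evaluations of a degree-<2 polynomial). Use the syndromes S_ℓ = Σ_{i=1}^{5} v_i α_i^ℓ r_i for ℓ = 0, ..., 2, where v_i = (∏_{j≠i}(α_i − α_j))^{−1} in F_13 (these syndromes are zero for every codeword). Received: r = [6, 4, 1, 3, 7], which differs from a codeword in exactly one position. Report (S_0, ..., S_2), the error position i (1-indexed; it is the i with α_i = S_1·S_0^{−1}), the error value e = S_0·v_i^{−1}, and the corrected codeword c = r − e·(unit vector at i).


S = (4, 9, 4), error at position 2, error magnitude e = 12, c = [6, 5, 1, 3, 7].

Step 1: column multipliers v_i = (∏_{j≠i}(α_i − α_j))^{−1} mod 13.
  i = 1 (α = 11): (11−12)(11−3)(11−1)(11−10) = (−1)·8·10·1 = −80 ≡ 11, so v_1 = 11^{−1} = 6 (mod 13).
  i = 2 (α = 12): (12−11)(12−3)(12−1)(12−10) = 1·9·11·2 = 198 ≡ 3, so v_2 = 3^{−1} = 9 (mod 13).
  i = 3 (α = 3): (3−11)(3−12)(3−1)(3−10) = (−8)·(−9)·2·(−7) = −1008 ≡ 6, so v_3 = 6^{−1} = 11 (mod 13).
  i = 4 (α = 1): (1−11)(1−12)(1−3)(1−10) = (−10)·(−11)·(−2)·(−9) = 1980 ≡ 4, so v_4 = 4^{−1} = 10 (mod 13).
  i = 5 (α = 10): (10−11)(10−12)(10−3)(10−1) = (−1)·(−2)·7·9 = 126 ≡ 9, so v_5 = 9^{−1} = 3 (mod 13).
  v = [6, 9, 11, 10, 3].
Step 2: syndromes of r = [6, 4, 1, 3, 7] (all sums mod 13).
  S_0 = Σ v_i r_i = 6·6 + 9·4 + 11·1 + 10·3 + 3·7 = 134 ≡ 4.
  S_1 = Σ v_i α_i r_i = 6·11·6 + 9·12·4 + 11·3·1 + 10·1·3 + 3·10·7 = 1101 ≡ 9.
  α_i^2 mod 13 = [4, 1, 9, 1, 9].
  S_2 = Σ v_i α_i^2 r_i = 6·4·6 + 9·1·4 + 11·9·1 + 10·1·3 + 3·9·7 = 498 ≡ 4.
  S = (4, 9, 4) ≠ 0, so r is not a codeword (an error is present).
Step 3: locate the error. For a single error e at position i, S_ℓ = v_i·e·α_i^ℓ, so α_err = S_1/S_0.
  S_0^{−1} = 4^{−1} = 10 (mod 13), so α_err = 9·10 = 90 ≡ 12 = α_2. Error position i = 2.
  Consistency check: S_2/S_1 = 4·3 = 12 ≡ 12 = α_err ✓ (single-error assumption holds).
Step 4: error magnitude e = S_0/v_2 = S_0·∏_{j≠2}(α_2 − α_j) = 4·3 = 12 ≡ 12 (mod 13).
Step 5: correct position 2: c_2 = r_2 − e = 4 − 12 ≡ 5 (mod 13). Hence c = [6, 5, 1, 3, 7].
  Check: interpolating c through the α_i gives m(x) = 4 + 12·x (degree < 2) with m(α_i) = c_i for every i, so c is indeed a codeword.
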